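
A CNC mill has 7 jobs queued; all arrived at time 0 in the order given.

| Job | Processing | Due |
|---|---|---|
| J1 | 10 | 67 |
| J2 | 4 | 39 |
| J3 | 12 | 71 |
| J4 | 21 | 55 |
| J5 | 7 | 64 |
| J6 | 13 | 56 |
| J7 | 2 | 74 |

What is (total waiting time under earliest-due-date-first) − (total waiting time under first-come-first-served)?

EDD (increasing due date): J2 J4 J6 J5 J1 J3 J7.
J2: waits 0, runs 0→4
J4: waits 4, runs 4→25
J6: waits 25, runs 25→38
J5: waits 38, runs 38→45
J1: waits 45, runs 45→55
J3: waits 55, runs 55→67
J7: waits 67, runs 67→69
Sum = 0+4+25+38+45+55+67 = 234.
FIFO (arrival order): J1 J2 J3 J4 J5 J6 J7.
J1: waits 0, runs 0→10
J2: waits 10, runs 10→14
J3: waits 14, runs 14→26
J4: waits 26, runs 26→47
J5: waits 47, runs 47→54
J6: waits 54, runs 54→67
J7: waits 67, runs 67→69
Sum = 0+10+14+26+47+54+67 = 218.
Difference = 234 − 218 = 16.

16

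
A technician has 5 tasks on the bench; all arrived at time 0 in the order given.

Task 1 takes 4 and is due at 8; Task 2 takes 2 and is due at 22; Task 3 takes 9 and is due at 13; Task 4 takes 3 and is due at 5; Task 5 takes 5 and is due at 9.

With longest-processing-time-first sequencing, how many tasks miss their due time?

LPT (decreasing processing time): Task 3 Task 5 Task 1 Task 4 Task 2.
Task 3: 0→9, due 13, tardiness 0
Task 5: 9→14, due 9, tardiness 5
Task 1: 14→18, due 8, tardiness 10
Task 4: 18→21, due 5, tardiness 16
Task 2: 21→23, due 22, tardiness 1
Late tasks: 4.

4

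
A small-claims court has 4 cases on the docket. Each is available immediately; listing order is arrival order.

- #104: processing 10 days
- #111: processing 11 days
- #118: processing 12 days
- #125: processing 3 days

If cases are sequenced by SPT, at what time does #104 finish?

SPT (increasing processing time): #125 #104 #111 #118.
#125: 0→3
#104: 3→13

13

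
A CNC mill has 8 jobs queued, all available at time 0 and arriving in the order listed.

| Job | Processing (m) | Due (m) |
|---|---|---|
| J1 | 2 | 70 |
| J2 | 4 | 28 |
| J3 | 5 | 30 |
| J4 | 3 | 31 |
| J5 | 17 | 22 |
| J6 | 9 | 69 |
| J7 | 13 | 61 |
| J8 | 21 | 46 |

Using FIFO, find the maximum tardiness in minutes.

FIFO (arrival order): J1 J2 J3 J4 J5 J6 J7 J8.
J1: 0→2, due 70, tardiness 0
J2: 2→6, due 28, tardiness 0
J3: 6→11, due 30, tardiness 0
J4: 11→14, due 31, tardiness 0
J5: 14→31, due 22, tardiness 9
J6: 31→40, due 69, tardiness 0
J7: 40→53, due 61, tardiness 0
J8: 53→74, due 46, tardiness 28
Maximum = 28.

28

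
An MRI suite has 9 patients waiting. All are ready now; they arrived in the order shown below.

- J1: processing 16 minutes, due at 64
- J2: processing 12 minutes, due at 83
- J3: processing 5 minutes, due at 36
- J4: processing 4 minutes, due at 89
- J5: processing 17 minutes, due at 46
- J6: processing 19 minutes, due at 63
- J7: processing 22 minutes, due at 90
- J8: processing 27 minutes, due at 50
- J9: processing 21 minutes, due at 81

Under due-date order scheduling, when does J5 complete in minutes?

22

EDD (increasing due date): J3 J5 J8 J6 J1 J9 J2 J4 J7.
J3: 0→5
J5: 5→22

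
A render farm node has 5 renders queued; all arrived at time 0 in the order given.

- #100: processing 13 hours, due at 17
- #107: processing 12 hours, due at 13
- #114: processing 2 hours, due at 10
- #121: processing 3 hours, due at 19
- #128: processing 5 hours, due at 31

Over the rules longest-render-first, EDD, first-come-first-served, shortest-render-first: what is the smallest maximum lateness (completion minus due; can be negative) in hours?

11

LPT (decreasing processing time): #100 #107 #128 #121 #114.
#100: 0→13, due 17, lateness -4
#107: 13→25, due 13, lateness 12
#128: 25→30, due 31, lateness -1
#121: 30→33, due 19, lateness 14
#114: 33→35, due 10, lateness 25
Maximum = 25.
EDD (increasing due date): #114 #107 #100 #121 #128.
#114: 0→2, due 10, lateness -8
#107: 2→14, due 13, lateness 1
#100: 14→27, due 17, lateness 10
#121: 27→30, due 19, lateness 11
#128: 30→35, due 31, lateness 4
Maximum = 11.
FIFO (arrival order): #100 #107 #114 #121 #128.
#100: 0→13, due 17, lateness -4
#107: 13→25, due 13, lateness 12
#114: 25→27, due 10, lateness 17
#121: 27→30, due 19, lateness 11
#128: 30→35, due 31, lateness 4
Maximum = 17.
SPT (increasing processing time): #114 #121 #128 #107 #100.
#114: 0→2, due 10, lateness -8
#121: 2→5, due 19, lateness -14
#128: 5→10, due 31, lateness -21
#107: 10→22, due 13, lateness 9
#100: 22→35, due 17, lateness 18
Maximum = 18.
LPT 25, EDD 11, FIFO 17, SPT 18 → minimum 11.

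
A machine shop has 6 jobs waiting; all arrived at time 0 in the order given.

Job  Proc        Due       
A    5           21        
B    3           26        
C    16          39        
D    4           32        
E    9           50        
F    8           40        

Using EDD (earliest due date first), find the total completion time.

134

EDD (increasing due date): A B D C F E.
A: 0→5
B: 5→8
D: 8→12
C: 12→28
F: 28→36
E: 36→45
Sum = 5+8+12+28+36+45 = 134.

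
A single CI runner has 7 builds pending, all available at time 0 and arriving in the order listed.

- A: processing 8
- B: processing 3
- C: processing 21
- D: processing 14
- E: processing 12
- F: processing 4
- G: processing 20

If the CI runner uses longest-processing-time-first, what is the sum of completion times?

LPT (decreasing processing time): C G D E A F B.
C: 0→21
G: 21→41
D: 41→55
E: 55→67
A: 67→75
F: 75→79
B: 79→82
Sum = 21+41+55+67+75+79+82 = 420.

420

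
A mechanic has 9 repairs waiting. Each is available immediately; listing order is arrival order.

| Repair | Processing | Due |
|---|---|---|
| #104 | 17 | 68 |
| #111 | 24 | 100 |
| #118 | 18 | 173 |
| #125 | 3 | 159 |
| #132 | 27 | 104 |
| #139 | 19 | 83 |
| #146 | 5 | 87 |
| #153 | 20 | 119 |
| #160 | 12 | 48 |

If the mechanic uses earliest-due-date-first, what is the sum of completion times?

EDD (increasing due date): #160 #104 #139 #146 #111 #132 #153 #125 #118.
#160: 0→12
#104: 12→29
#139: 29→48
#146: 48→53
#111: 53→77
#132: 77→104
#153: 104→124
#125: 124→127
#118: 127→145
Sum = 12+29+48+53+77+104+124+127+145 = 719.

719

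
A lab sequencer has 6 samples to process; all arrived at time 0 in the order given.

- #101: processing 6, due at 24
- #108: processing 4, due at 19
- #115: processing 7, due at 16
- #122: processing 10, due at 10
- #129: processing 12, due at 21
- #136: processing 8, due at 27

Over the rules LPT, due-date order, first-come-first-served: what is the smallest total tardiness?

50

LPT (decreasing processing time): #129 #122 #136 #115 #101 #108.
#129: 0→12, due 21, tardiness 0
#122: 12→22, due 10, tardiness 12
#136: 22→30, due 27, tardiness 3
#115: 30→37, due 16, tardiness 21
#101: 37→43, due 24, tardiness 19
#108: 43→47, due 19, tardiness 28
Sum = 0+12+3+21+19+28 = 83.
EDD (increasing due date): #122 #115 #108 #129 #101 #136.
#122: 0→10, due 10, tardiness 0
#115: 10→17, due 16, tardiness 1
#108: 17→21, due 19, tardiness 2
#129: 21→33, due 21, tardiness 12
#101: 33→39, due 24, tardiness 15
#136: 39→47, due 27, tardiness 20
Sum = 0+1+2+12+15+20 = 50.
FIFO (arrival order): #101 #108 #115 #122 #129 #136.
#101: 0→6, due 24, tardiness 0
#108: 6→10, due 19, tardiness 0
#115: 10→17, due 16, tardiness 1
#122: 17→27, due 10, tardiness 17
#129: 27→39, due 21, tardiness 18
#136: 39→47, due 27, tardiness 20
Sum = 0+0+1+17+18+20 = 56.
LPT 83, EDD 50, FIFO 56 → minimum 50.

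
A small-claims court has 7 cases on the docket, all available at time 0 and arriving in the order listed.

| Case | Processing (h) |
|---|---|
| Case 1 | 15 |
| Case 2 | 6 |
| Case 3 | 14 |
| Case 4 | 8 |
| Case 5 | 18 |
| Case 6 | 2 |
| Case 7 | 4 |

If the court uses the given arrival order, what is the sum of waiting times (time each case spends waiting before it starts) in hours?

238

FIFO (arrival order): Case 1 Case 2 Case 3 Case 4 Case 5 Case 6 Case 7.
Case 1: waits 0, runs 0→15
Case 2: waits 15, runs 15→21
Case 3: waits 21, runs 21→35
Case 4: waits 35, runs 35→43
Case 5: waits 43, runs 43→61
Case 6: waits 61, runs 61→63
Case 7: waits 63, runs 63→67
Sum = 0+15+21+35+43+61+63 = 238.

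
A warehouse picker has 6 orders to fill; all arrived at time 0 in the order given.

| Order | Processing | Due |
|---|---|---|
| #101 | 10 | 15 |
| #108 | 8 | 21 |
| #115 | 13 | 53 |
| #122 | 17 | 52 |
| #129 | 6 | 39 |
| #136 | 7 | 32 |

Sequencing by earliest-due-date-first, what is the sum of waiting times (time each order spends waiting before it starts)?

132

EDD (increasing due date): #101 #108 #136 #129 #122 #115.
#101: waits 0, runs 0→10
#108: waits 10, runs 10→18
#136: waits 18, runs 18→25
#129: waits 25, runs 25→31
#122: waits 31, runs 31→48
#115: waits 48, runs 48→61
Sum = 0+10+18+25+31+48 = 132.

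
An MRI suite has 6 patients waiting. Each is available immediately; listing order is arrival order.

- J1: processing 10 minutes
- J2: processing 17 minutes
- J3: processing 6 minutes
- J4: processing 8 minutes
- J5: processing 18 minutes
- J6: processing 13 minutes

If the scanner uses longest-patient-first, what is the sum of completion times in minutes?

LPT (decreasing processing time): J5 J2 J6 J1 J4 J3.
J5: 0→18
J2: 18→35
J6: 35→48
J1: 48→58
J4: 58→66
J3: 66→72
Sum = 18+35+48+58+66+72 = 297.

297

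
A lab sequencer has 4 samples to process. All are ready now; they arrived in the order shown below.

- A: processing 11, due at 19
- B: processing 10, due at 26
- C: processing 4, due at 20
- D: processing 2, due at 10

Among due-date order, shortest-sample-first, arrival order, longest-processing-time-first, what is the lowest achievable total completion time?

EDD (increasing due date): D A C B.
D: 0→2
A: 2→13
C: 13→17
B: 17→27
Sum = 2+13+17+27 = 59.
SPT (increasing processing time): D C B A.
D: 0→2
C: 2→6
B: 6→16
A: 16→27
Sum = 2+6+16+27 = 51.
FIFO (arrival order): A B C D.
A: 0→11
B: 11→21
C: 21→25
D: 25→27
Sum = 11+21+25+27 = 84.
LPT (decreasing processing time): A B C D.
A: 0→11
B: 11→21
C: 21→25
D: 25→27
Sum = 11+21+25+27 = 84.
EDD 59, SPT 51, FIFO 84, LPT 84 → minimum 51.

51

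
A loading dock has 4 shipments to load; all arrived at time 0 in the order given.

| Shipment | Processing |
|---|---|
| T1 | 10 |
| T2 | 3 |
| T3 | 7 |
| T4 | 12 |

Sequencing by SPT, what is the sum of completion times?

65

SPT (increasing processing time): T2 T3 T1 T4.
T2: 0→3
T3: 3→10
T1: 10→20
T4: 20→32
Sum = 3+10+20+32 = 65.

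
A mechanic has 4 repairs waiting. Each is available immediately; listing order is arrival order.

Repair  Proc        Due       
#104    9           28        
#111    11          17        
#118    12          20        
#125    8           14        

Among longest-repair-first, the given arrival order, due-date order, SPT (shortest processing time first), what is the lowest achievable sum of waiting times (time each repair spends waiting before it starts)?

53

LPT (decreasing processing time): #118 #111 #104 #125.
#118: waits 0, runs 0→12
#111: waits 12, runs 12→23
#104: waits 23, runs 23→32
#125: waits 32, runs 32→40
Sum = 0+12+23+32 = 67.
FIFO (arrival order): #104 #111 #118 #125.
#104: waits 0, runs 0→9
#111: waits 9, runs 9→20
#118: waits 20, runs 20→32
#125: waits 32, runs 32→40
Sum = 0+9+20+32 = 61.
EDD (increasing due date): #125 #111 #118 #104.
#125: waits 0, runs 0→8
#111: waits 8, runs 8→19
#118: waits 19, runs 19→31
#104: waits 31, runs 31→40
Sum = 0+8+19+31 = 58.
SPT (increasing processing time): #125 #104 #111 #118.
#125: waits 0, runs 0→8
#104: waits 8, runs 8→17
#111: waits 17, runs 17→28
#118: waits 28, runs 28→40
Sum = 0+8+17+28 = 53.
LPT 67, FIFO 61, EDD 58, SPT 53 → minimum 53.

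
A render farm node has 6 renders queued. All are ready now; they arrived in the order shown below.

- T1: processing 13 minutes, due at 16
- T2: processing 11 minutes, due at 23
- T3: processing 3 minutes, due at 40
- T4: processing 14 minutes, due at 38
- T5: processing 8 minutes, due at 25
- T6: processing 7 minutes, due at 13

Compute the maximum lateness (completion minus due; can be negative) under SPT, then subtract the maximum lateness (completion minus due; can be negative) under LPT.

-14

SPT (increasing processing time): T3 T6 T5 T2 T1 T4.
T3: 0→3, due 40, lateness -37
T6: 3→10, due 13, lateness -3
T5: 10→18, due 25, lateness -7
T2: 18→29, due 23, lateness 6
T1: 29→42, due 16, lateness 26
T4: 42→56, due 38, lateness 18
Maximum = 26.
LPT (decreasing processing time): T4 T1 T2 T5 T6 T3.
T4: 0→14, due 38, lateness -24
T1: 14→27, due 16, lateness 11
T2: 27→38, due 23, lateness 15
T5: 38→46, due 25, lateness 21
T6: 46→53, due 13, lateness 40
T3: 53→56, due 40, lateness 16
Maximum = 40.
Difference = 26 − 40 = -14.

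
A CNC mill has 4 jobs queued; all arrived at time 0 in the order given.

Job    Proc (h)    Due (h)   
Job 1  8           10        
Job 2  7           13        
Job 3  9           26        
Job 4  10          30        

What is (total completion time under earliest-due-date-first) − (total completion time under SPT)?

EDD (increasing due date): Job 1 Job 2 Job 3 Job 4.
Job 1: 0→8
Job 2: 8→15
Job 3: 15→24
Job 4: 24→34
Sum = 8+15+24+34 = 81.
SPT (increasing processing time): Job 2 Job 1 Job 3 Job 4.
Job 2: 0→7
Job 1: 7→15
Job 3: 15→24
Job 4: 24→34
Sum = 7+15+24+34 = 80.
Difference = 81 − 80 = 1.

1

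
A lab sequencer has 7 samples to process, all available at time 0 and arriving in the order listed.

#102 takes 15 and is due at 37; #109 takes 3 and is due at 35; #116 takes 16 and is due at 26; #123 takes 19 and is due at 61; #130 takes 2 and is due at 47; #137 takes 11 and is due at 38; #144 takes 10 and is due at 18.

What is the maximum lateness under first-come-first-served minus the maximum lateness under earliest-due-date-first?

41

FIFO (arrival order): #102 #109 #116 #123 #130 #137 #144.
#102: 0→15, due 37, lateness -22
#109: 15→18, due 35, lateness -17
#116: 18→34, due 26, lateness 8
#123: 34→53, due 61, lateness -8
#130: 53→55, due 47, lateness 8
#137: 55→66, due 38, lateness 28
#144: 66→76, due 18, lateness 58
Maximum = 58.
EDD (increasing due date): #144 #116 #109 #102 #137 #130 #123.
#144: 0→10, due 18, lateness -8
#116: 10→26, due 26, lateness 0
#109: 26→29, due 35, lateness -6
#102: 29→44, due 37, lateness 7
#137: 44→55, due 38, lateness 17
#130: 55→57, due 47, lateness 10
#123: 57→76, due 61, lateness 15
Maximum = 17.
Difference = 58 − 17 = 41.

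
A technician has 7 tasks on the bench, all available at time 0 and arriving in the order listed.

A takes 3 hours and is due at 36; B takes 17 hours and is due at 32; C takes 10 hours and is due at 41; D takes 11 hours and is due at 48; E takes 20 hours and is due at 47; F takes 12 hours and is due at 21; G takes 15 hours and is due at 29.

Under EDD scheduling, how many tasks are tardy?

5

EDD (increasing due date): F G B A C E D.
F: 0→12, due 21, tardiness 0
G: 12→27, due 29, tardiness 0
B: 27→44, due 32, tardiness 12
A: 44→47, due 36, tardiness 11
C: 47→57, due 41, tardiness 16
E: 57→77, due 47, tardiness 30
D: 77→88, due 48, tardiness 40
Late tasks: 5.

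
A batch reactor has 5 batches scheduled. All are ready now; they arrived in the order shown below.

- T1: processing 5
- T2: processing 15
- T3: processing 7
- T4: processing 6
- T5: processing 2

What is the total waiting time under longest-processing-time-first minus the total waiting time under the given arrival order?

13

LPT (decreasing processing time): T2 T3 T4 T1 T5.
T2: waits 0, runs 0→15
T3: waits 15, runs 15→22
T4: waits 22, runs 22→28
T1: waits 28, runs 28→33
T5: waits 33, runs 33→35
Sum = 0+15+22+28+33 = 98.
FIFO (arrival order): T1 T2 T3 T4 T5.
T1: waits 0, runs 0→5
T2: waits 5, runs 5→20
T3: waits 20, runs 20→27
T4: waits 27, runs 27→33
T5: waits 33, runs 33→35
Sum = 0+5+20+27+33 = 85.
Difference = 98 − 85 = 13.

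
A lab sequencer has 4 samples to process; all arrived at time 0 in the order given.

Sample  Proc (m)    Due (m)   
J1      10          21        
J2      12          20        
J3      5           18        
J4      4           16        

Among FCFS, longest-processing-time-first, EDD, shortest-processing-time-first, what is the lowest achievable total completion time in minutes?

FIFO (arrival order): J1 J2 J3 J4.
J1: 0→10
J2: 10→22
J3: 22→27
J4: 27→31
Sum = 10+22+27+31 = 90.
LPT (decreasing processing time): J2 J1 J3 J4.
J2: 0→12
J1: 12→22
J3: 22→27
J4: 27→31
Sum = 12+22+27+31 = 92.
EDD (increasing due date): J4 J3 J2 J1.
J4: 0→4
J3: 4→9
J2: 9→21
J1: 21→31
Sum = 4+9+21+31 = 65.
SPT (increasing processing time): J4 J3 J1 J2.
J4: 0→4
J3: 4→9
J1: 9→19
J2: 19→31
Sum = 4+9+19+31 = 63.
FIFO 90, LPT 92, EDD 65, SPT 63 → minimum 63.

63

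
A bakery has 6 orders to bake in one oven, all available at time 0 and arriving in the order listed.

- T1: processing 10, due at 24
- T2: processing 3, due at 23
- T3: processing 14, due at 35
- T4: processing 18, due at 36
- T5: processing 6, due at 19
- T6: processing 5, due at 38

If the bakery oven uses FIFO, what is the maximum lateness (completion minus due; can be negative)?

32

FIFO (arrival order): T1 T2 T3 T4 T5 T6.
T1: 0→10, due 24, lateness -14
T2: 10→13, due 23, lateness -10
T3: 13→27, due 35, lateness -8
T4: 27→45, due 36, lateness 9
T5: 45→51, due 19, lateness 32
T6: 51→56, due 38, lateness 18
Maximum = 32.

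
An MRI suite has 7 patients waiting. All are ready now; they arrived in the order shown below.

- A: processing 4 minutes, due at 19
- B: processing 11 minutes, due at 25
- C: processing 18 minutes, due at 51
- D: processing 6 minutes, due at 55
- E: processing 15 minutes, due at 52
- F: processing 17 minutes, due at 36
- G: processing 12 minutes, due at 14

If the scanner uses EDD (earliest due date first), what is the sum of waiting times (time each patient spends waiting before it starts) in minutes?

238

EDD (increasing due date): G A B F C E D.
G: waits 0, runs 0→12
A: waits 12, runs 12→16
B: waits 16, runs 16→27
F: waits 27, runs 27→44
C: waits 44, runs 44→62
E: waits 62, runs 62→77
D: waits 77, runs 77→83
Sum = 0+12+16+27+44+62+77 = 238.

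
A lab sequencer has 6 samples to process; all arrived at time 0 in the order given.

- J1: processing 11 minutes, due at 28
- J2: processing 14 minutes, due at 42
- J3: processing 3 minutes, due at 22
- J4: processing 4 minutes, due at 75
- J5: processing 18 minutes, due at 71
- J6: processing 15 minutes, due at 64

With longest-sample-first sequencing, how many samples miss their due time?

LPT (decreasing processing time): J5 J6 J2 J1 J4 J3.
J5: 0→18, due 71, tardiness 0
J6: 18→33, due 64, tardiness 0
J2: 33→47, due 42, tardiness 5
J1: 47→58, due 28, tardiness 30
J4: 58→62, due 75, tardiness 0
J3: 62→65, due 22, tardiness 43
Late samples: 3.

3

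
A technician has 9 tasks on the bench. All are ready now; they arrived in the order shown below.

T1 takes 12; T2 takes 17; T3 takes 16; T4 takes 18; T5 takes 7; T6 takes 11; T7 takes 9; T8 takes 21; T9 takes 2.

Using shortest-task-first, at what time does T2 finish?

74

SPT (increasing processing time): T9 T5 T7 T6 T1 T3 T2 T4 T8.
T9: 0→2
T5: 2→9
T7: 9→18
T6: 18→29
T1: 29→41
T3: 41→57
T2: 57→74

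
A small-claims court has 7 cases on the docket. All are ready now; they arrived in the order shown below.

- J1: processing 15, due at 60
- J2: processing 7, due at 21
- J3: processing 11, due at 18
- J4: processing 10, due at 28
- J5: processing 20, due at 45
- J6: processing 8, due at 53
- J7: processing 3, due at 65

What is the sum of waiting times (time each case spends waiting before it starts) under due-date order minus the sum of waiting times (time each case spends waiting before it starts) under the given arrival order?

EDD (increasing due date): J3 J2 J4 J5 J6 J1 J7.
J3: waits 0, runs 0→11
J2: waits 11, runs 11→18
J4: waits 18, runs 18→28
J5: waits 28, runs 28→48
J6: waits 48, runs 48→56
J1: waits 56, runs 56→71
J7: waits 71, runs 71→74
Sum = 0+11+18+28+48+56+71 = 232.
FIFO (arrival order): J1 J2 J3 J4 J5 J6 J7.
J1: waits 0, runs 0→15
J2: waits 15, runs 15→22
J3: waits 22, runs 22→33
J4: waits 33, runs 33→43
J5: waits 43, runs 43→63
J6: waits 63, runs 63→71
J7: waits 71, runs 71→74
Sum = 0+15+22+33+43+63+71 = 247.
Difference = 232 − 247 = -15.

-15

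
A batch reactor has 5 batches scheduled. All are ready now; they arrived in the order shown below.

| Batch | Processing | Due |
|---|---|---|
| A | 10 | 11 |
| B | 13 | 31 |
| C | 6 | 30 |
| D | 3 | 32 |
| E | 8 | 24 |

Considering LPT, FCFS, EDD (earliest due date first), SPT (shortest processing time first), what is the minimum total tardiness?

LPT (decreasing processing time): B A E C D.
B: 0→13, due 31, tardiness 0
A: 13→23, due 11, tardiness 12
E: 23→31, due 24, tardiness 7
C: 31→37, due 30, tardiness 7
D: 37→40, due 32, tardiness 8
Sum = 0+12+7+7+8 = 34.
FIFO (arrival order): A B C D E.
A: 0→10, due 11, tardiness 0
B: 10→23, due 31, tardiness 0
C: 23→29, due 30, tardiness 0
D: 29→32, due 32, tardiness 0
E: 32→40, due 24, tardiness 16
Sum = 0+0+0+0+16 = 16.
EDD (increasing due date): A E C B D.
A: 0→10, due 11, tardiness 0
E: 10→18, due 24, tardiness 0
C: 18→24, due 30, tardiness 0
B: 24→37, due 31, tardiness 6
D: 37→40, due 32, tardiness 8
Sum = 0+0+0+6+8 = 14.
SPT (increasing processing time): D C E A B.
D: 0→3, due 32, tardiness 0
C: 3→9, due 30, tardiness 0
E: 9→17, due 24, tardiness 0
A: 17→27, due 11, tardiness 16
B: 27→40, due 31, tardiness 9
Sum = 0+0+0+16+9 = 25.
LPT 34, FIFO 16, EDD 14, SPT 25 → minimum 14.

14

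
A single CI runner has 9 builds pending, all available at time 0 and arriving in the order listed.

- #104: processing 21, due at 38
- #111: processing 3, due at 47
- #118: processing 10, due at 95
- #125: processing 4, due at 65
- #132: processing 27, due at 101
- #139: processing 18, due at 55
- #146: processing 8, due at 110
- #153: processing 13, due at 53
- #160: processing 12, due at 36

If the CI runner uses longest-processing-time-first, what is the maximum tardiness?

69

LPT (decreasing processing time): #132 #104 #139 #153 #160 #118 #146 #125 #111.
#132: 0→27, due 101, tardiness 0
#104: 27→48, due 38, tardiness 10
#139: 48→66, due 55, tardiness 11
#153: 66→79, due 53, tardiness 26
#160: 79→91, due 36, tardiness 55
#118: 91→101, due 95, tardiness 6
#146: 101→109, due 110, tardiness 0
#125: 109→113, due 65, tardiness 48
#111: 113→116, due 47, tardiness 69
Maximum = 69.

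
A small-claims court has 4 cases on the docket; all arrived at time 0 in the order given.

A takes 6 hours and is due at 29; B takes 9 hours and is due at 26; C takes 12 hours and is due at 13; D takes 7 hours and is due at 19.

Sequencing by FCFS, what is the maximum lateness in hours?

15

FIFO (arrival order): A B C D.
A: 0→6, due 29, lateness -23
B: 6→15, due 26, lateness -11
C: 15→27, due 13, lateness 14
D: 27→34, due 19, lateness 15
Maximum = 15.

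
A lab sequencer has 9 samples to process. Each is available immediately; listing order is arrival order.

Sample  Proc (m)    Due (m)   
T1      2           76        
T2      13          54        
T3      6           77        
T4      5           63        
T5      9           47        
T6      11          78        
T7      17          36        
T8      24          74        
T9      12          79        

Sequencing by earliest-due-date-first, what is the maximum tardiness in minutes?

EDD (increasing due date): T7 T5 T2 T4 T8 T1 T3 T6 T9.
T7: 0→17, due 36, tardiness 0
T5: 17→26, due 47, tardiness 0
T2: 26→39, due 54, tardiness 0
T4: 39→44, due 63, tardiness 0
T8: 44→68, due 74, tardiness 0
T1: 68→70, due 76, tardiness 0
T3: 70→76, due 77, tardiness 0
T6: 76→87, due 78, tardiness 9
T9: 87→99, due 79, tardiness 20
Maximum = 20.

20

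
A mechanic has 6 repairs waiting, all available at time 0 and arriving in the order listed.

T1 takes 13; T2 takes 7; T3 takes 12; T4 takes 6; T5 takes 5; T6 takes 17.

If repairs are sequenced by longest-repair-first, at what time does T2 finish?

49

LPT (decreasing processing time): T6 T1 T3 T2 T4 T5.
T6: 0→17
T1: 17→30
T3: 30→42
T2: 42→49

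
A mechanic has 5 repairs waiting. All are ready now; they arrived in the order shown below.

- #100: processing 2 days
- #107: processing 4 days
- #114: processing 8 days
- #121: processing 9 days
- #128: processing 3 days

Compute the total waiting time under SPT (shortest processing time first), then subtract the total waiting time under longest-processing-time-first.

SPT (increasing processing time): #100 #128 #107 #114 #121.
#100: waits 0, runs 0→2
#128: waits 2, runs 2→5
#107: waits 5, runs 5→9
#114: waits 9, runs 9→17
#121: waits 17, runs 17→26
Sum = 0+2+5+9+17 = 33.
LPT (decreasing processing time): #121 #114 #107 #128 #100.
#121: waits 0, runs 0→9
#114: waits 9, runs 9→17
#107: waits 17, runs 17→21
#128: waits 21, runs 21→24
#100: waits 24, runs 24→26
Sum = 0+9+17+21+24 = 71.
Difference = 33 − 71 = -38.

-38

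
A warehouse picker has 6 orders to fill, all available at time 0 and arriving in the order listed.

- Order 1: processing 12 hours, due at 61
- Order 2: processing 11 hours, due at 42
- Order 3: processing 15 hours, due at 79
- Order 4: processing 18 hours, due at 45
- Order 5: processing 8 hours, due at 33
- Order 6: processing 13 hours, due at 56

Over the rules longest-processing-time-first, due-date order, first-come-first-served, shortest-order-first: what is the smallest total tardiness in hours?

LPT (decreasing processing time): Order 4 Order 3 Order 6 Order 1 Order 2 Order 5.
Order 4: 0→18, due 45, tardiness 0
Order 3: 18→33, due 79, tardiness 0
Order 6: 33→46, due 56, tardiness 0
Order 1: 46→58, due 61, tardiness 0
Order 2: 58→69, due 42, tardiness 27
Order 5: 69→77, due 33, tardiness 44
Sum = 0+0+0+0+27+44 = 71.
EDD (increasing due date): Order 5 Order 2 Order 4 Order 6 Order 1 Order 3.
Order 5: 0→8, due 33, tardiness 0
Order 2: 8→19, due 42, tardiness 0
Order 4: 19→37, due 45, tardiness 0
Order 6: 37→50, due 56, tardiness 0
Order 1: 50→62, due 61, tardiness 1
Order 3: 62→77, due 79, tardiness 0
Sum = 0+0+0+0+1+0 = 1.
FIFO (arrival order): Order 1 Order 2 Order 3 Order 4 Order 5 Order 6.
Order 1: 0→12, due 61, tardiness 0
Order 2: 12→23, due 42, tardiness 0
Order 3: 23→38, due 79, tardiness 0
Order 4: 38→56, due 45, tardiness 11
Order 5: 56→64, due 33, tardiness 31
Order 6: 64→77, due 56, tardiness 21
Sum = 0+0+0+11+31+21 = 63.
SPT (increasing processing time): Order 5 Order 2 Order 1 Order 6 Order 3 Order 4.
Order 5: 0→8, due 33, tardiness 0
Order 2: 8→19, due 42, tardiness 0
Order 1: 19→31, due 61, tardiness 0
Order 6: 31→44, due 56, tardiness 0
Order 3: 44→59, due 79, tardiness 0
Order 4: 59→77, due 45, tardiness 32
Sum = 0+0+0+0+0+32 = 32.
LPT 71, EDD 1, FIFO 63, SPT 32 → minimum 1.

1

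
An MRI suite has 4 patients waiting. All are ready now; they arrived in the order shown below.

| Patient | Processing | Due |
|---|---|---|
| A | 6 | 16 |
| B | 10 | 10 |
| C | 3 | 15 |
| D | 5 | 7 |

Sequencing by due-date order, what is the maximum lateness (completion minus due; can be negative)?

EDD (increasing due date): D B C A.
D: 0→5, due 7, lateness -2
B: 5→15, due 10, lateness 5
C: 15→18, due 15, lateness 3
A: 18→24, due 16, lateness 8
Maximum = 8.

8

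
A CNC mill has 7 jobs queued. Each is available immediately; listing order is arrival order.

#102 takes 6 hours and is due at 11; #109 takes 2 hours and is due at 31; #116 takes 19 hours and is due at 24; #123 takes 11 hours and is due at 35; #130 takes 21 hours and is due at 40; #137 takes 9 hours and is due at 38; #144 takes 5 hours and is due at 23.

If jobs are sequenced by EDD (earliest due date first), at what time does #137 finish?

EDD (increasing due date): #102 #144 #116 #109 #123 #137 #130.
#102: 0→6
#144: 6→11
#116: 11→30
#109: 30→32
#123: 32→43
#137: 43→52

52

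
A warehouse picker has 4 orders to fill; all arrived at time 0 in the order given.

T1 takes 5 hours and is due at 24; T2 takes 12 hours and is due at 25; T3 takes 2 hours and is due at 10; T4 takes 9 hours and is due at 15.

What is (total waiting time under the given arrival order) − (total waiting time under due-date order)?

FIFO (arrival order): T1 T2 T3 T4.
T1: waits 0, runs 0→5
T2: waits 5, runs 5→17
T3: waits 17, runs 17→19
T4: waits 19, runs 19→28
Sum = 0+5+17+19 = 41.
EDD (increasing due date): T3 T4 T1 T2.
T3: waits 0, runs 0→2
T4: waits 2, runs 2→11
T1: waits 11, runs 11→16
T2: waits 16, runs 16→28
Sum = 0+2+11+16 = 29.
Difference = 41 − 29 = 12.

12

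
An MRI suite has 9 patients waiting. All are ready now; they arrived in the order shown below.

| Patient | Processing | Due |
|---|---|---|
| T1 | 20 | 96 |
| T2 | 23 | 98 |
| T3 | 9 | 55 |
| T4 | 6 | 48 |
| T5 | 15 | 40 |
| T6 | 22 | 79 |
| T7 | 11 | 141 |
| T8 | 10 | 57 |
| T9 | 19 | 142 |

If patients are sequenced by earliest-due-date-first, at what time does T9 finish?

EDD (increasing due date): T5 T4 T3 T8 T6 T1 T2 T7 T9.
T5: 0→15
T4: 15→21
T3: 21→30
T8: 30→40
T6: 40→62
T1: 62→82
T2: 82→105
T7: 105→116
T9: 116→135

135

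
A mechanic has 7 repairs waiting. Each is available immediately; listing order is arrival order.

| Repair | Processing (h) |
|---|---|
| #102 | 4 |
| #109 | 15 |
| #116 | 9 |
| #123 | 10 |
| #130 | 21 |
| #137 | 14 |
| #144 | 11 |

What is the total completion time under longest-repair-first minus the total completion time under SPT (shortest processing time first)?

134

LPT (decreasing processing time): #130 #109 #137 #144 #123 #116 #102.
#130: 0→21
#109: 21→36
#137: 36→50
#144: 50→61
#123: 61→71
#116: 71→80
#102: 80→84
Sum = 21+36+50+61+71+80+84 = 403.
SPT (increasing processing time): #102 #116 #123 #144 #137 #109 #130.
#102: 0→4
#116: 4→13
#123: 13→23
#144: 23→34
#137: 34→48
#109: 48→63
#130: 63→84
Sum = 4+13+23+34+48+63+84 = 269.
Difference = 403 − 269 = 134.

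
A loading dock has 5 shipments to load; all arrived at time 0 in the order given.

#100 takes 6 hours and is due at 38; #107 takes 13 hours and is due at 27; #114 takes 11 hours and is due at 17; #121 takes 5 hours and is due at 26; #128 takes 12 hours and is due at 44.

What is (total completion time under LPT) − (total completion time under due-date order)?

LPT (decreasing processing time): #107 #128 #114 #100 #121.
#107: 0→13
#128: 13→25
#114: 25→36
#100: 36→42
#121: 42→47
Sum = 13+25+36+42+47 = 163.
EDD (increasing due date): #114 #121 #107 #100 #128.
#114: 0→11
#121: 11→16
#107: 16→29
#100: 29→35
#128: 35→47
Sum = 11+16+29+35+47 = 138.
Difference = 163 − 138 = 25.

25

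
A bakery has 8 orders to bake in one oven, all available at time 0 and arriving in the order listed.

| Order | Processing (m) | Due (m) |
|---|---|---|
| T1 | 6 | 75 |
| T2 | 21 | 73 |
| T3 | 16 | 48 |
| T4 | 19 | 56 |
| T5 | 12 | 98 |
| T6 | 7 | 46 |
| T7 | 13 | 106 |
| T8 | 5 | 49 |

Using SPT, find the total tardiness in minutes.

59

SPT (increasing processing time): T8 T1 T6 T5 T7 T3 T4 T2.
T8: 0→5, due 49, tardiness 0
T1: 5→11, due 75, tardiness 0
T6: 11→18, due 46, tardiness 0
T5: 18→30, due 98, tardiness 0
T7: 30→43, due 106, tardiness 0
T3: 43→59, due 48, tardiness 11
T4: 59→78, due 56, tardiness 22
T2: 78→99, due 73, tardiness 26
Sum = 0+0+0+0+0+11+22+26 = 59.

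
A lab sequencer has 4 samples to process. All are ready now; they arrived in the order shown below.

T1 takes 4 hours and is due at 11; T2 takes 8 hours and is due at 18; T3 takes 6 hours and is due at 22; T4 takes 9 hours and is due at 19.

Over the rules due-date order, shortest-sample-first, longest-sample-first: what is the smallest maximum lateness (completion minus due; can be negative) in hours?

5

EDD (increasing due date): T1 T2 T4 T3.
T1: 0→4, due 11, lateness -7
T2: 4→12, due 18, lateness -6
T4: 12→21, due 19, lateness 2
T3: 21→27, due 22, lateness 5
Maximum = 5.
SPT (increasing processing time): T1 T3 T2 T4.
T1: 0→4, due 11, lateness -7
T3: 4→10, due 22, lateness -12
T2: 10→18, due 18, lateness 0
T4: 18→27, due 19, lateness 8
Maximum = 8.
LPT (decreasing processing time): T4 T2 T3 T1.
T4: 0→9, due 19, lateness -10
T2: 9→17, due 18, lateness -1
T3: 17→23, due 22, lateness 1
T1: 23→27, due 11, lateness 16
Maximum = 16.
EDD 5, SPT 8, LPT 16 → minimum 5.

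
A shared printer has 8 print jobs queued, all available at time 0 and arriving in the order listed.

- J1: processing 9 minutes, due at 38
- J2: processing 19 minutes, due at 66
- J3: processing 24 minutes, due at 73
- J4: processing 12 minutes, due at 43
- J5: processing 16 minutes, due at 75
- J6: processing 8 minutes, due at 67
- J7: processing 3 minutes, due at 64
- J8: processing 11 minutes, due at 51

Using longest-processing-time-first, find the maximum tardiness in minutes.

53

LPT (decreasing processing time): J3 J2 J5 J4 J8 J1 J6 J7.
J3: 0→24, due 73, tardiness 0
J2: 24→43, due 66, tardiness 0
J5: 43→59, due 75, tardiness 0
J4: 59→71, due 43, tardiness 28
J8: 71→82, due 51, tardiness 31
J1: 82→91, due 38, tardiness 53
J6: 91→99, due 67, tardiness 32
J7: 99→102, due 64, tardiness 38
Maximum = 53.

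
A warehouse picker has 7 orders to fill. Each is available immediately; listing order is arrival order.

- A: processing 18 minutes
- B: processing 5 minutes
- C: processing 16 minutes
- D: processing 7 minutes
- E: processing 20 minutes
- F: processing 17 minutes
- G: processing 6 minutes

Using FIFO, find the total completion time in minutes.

FIFO (arrival order): A B C D E F G.
A: 0→18
B: 18→23
C: 23→39
D: 39→46
E: 46→66
F: 66→83
G: 83→89
Sum = 18+23+39+46+66+83+89 = 364.

364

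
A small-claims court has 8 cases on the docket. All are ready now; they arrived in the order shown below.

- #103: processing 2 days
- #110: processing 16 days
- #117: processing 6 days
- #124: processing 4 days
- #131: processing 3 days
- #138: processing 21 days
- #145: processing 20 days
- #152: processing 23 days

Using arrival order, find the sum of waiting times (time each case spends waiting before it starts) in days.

FIFO (arrival order): #103 #110 #117 #124 #131 #138 #145 #152.
#103: waits 0, runs 0→2
#110: waits 2, runs 2→18
#117: waits 18, runs 18→24
#124: waits 24, runs 24→28
#131: waits 28, runs 28→31
#138: waits 31, runs 31→52
#145: waits 52, runs 52→72
#152: waits 72, runs 72→95
Sum = 0+2+18+24+28+31+52+72 = 227.

227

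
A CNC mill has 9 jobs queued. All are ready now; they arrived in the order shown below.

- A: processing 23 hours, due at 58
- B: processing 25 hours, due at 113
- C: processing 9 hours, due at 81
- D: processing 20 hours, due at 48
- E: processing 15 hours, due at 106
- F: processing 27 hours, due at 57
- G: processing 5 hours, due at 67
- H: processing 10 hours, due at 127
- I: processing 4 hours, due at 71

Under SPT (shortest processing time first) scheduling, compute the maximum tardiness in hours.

SPT (increasing processing time): I G C H E D A B F.
I: 0→4, due 71, tardiness 0
G: 4→9, due 67, tardiness 0
C: 9→18, due 81, tardiness 0
H: 18→28, due 127, tardiness 0
E: 28→43, due 106, tardiness 0
D: 43→63, due 48, tardiness 15
A: 63→86, due 58, tardiness 28
B: 86→111, due 113, tardiness 0
F: 111→138, due 57, tardiness 81
Maximum = 81.

81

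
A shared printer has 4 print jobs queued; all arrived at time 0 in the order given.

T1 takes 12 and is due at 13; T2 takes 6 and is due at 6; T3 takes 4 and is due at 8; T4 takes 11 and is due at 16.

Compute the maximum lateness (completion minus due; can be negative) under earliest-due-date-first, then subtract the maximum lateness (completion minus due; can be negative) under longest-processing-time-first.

EDD (increasing due date): T2 T3 T1 T4.
T2: 0→6, due 6, lateness 0
T3: 6→10, due 8, lateness 2
T1: 10→22, due 13, lateness 9
T4: 22→33, due 16, lateness 17
Maximum = 17.
LPT (decreasing processing time): T1 T4 T2 T3.
T1: 0→12, due 13, lateness -1
T4: 12→23, due 16, lateness 7
T2: 23→29, due 6, lateness 23
T3: 29→33, due 8, lateness 25
Maximum = 25.
Difference = 17 − 25 = -8.

-8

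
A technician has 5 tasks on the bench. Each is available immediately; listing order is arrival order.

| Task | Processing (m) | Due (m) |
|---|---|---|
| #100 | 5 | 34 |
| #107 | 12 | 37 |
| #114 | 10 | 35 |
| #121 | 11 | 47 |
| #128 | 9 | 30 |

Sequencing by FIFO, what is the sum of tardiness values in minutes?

17

FIFO (arrival order): #100 #107 #114 #121 #128.
#100: 0→5, due 34, tardiness 0
#107: 5→17, due 37, tardiness 0
#114: 17→27, due 35, tardiness 0
#121: 27→38, due 47, tardiness 0
#128: 38→47, due 30, tardiness 17
Sum = 0+0+0+0+17 = 17.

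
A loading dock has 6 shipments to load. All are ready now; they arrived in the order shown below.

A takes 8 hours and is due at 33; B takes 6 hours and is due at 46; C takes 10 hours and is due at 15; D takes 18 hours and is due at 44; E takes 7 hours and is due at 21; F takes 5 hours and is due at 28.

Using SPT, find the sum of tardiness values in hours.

31

SPT (increasing processing time): F B E A C D.
F: 0→5, due 28, tardiness 0
B: 5→11, due 46, tardiness 0
E: 11→18, due 21, tardiness 0
A: 18→26, due 33, tardiness 0
C: 26→36, due 15, tardiness 21
D: 36→54, due 44, tardiness 10
Sum = 0+0+0+0+21+10 = 31.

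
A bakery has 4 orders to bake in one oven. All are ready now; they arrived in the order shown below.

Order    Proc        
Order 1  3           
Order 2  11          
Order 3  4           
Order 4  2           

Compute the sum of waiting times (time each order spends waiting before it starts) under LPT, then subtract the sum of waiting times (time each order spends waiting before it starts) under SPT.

LPT (decreasing processing time): Order 2 Order 3 Order 1 Order 4.
Order 2: waits 0, runs 0→11
Order 3: waits 11, runs 11→15
Order 1: waits 15, runs 15→18
Order 4: waits 18, runs 18→20
Sum = 0+11+15+18 = 44.
SPT (increasing processing time): Order 4 Order 1 Order 3 Order 2.
Order 4: waits 0, runs 0→2
Order 1: waits 2, runs 2→5
Order 3: waits 5, runs 5→9
Order 2: waits 9, runs 9→20
Sum = 0+2+5+9 = 16.
Difference = 44 − 16 = 28.

28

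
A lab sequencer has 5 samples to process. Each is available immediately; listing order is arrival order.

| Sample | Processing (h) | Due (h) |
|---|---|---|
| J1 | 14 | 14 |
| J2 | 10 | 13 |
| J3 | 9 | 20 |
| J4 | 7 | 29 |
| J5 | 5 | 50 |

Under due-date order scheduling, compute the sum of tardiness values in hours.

34

EDD (increasing due date): J2 J1 J3 J4 J5.
J2: 0→10, due 13, tardiness 0
J1: 10→24, due 14, tardiness 10
J3: 24→33, due 20, tardiness 13
J4: 33→40, due 29, tardiness 11
J5: 40→45, due 50, tardiness 0
Sum = 0+10+13+11+0 = 34.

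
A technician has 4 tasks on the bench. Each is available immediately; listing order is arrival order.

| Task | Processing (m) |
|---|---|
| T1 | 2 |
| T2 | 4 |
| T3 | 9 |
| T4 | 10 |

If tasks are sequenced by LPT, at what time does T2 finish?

LPT (decreasing processing time): T4 T3 T2 T1.
T4: 0→10
T3: 10→19
T2: 19→23

23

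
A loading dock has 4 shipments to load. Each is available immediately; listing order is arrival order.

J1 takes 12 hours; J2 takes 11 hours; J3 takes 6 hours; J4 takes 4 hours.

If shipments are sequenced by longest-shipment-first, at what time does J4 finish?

33

LPT (decreasing processing time): J1 J2 J3 J4.
J1: 0→12
J2: 12→23
J3: 23→29
J4: 29→33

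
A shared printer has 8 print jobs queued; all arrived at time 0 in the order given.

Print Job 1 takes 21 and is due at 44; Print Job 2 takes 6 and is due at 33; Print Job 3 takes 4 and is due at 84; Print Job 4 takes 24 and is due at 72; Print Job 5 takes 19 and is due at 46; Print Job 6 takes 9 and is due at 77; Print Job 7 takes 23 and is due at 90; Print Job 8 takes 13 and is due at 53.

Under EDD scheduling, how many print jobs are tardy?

EDD (increasing due date): Print Job 2 Print Job 1 Print Job 5 Print Job 8 Print Job 4 Print Job 6 Print Job 3 Print Job 7.
Print Job 2: 0→6, due 33, tardiness 0
Print Job 1: 6→27, due 44, tardiness 0
Print Job 5: 27→46, due 46, tardiness 0
Print Job 8: 46→59, due 53, tardiness 6
Print Job 4: 59→83, due 72, tardiness 11
Print Job 6: 83→92, due 77, tardiness 15
Print Job 3: 92→96, due 84, tardiness 12
Print Job 7: 96→119, due 90, tardiness 29
Late print jobs: 5.

5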